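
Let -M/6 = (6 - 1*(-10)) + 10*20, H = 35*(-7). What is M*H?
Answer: 317520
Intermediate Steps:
H = -245
M = -1296 (M = -6*((6 - 1*(-10)) + 10*20) = -6*((6 + 10) + 200) = -6*(16 + 200) = -6*216 = -1296)
M*H = -1296*(-245) = 317520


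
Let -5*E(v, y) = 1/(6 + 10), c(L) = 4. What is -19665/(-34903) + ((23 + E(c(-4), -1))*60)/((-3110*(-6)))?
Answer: 29129043/45704560 ≈ 0.63733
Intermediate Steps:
E(v, y) = -1/80 (E(v, y) = -1/(5*(6 + 10)) = -1/5/16 = -1/5*1/16 = -1/80)
-19665/(-34903) + ((23 + E(c(-4), -1))*60)/((-3110*(-6))) = -19665/(-34903) + ((23 - 1/80)*60)/((-3110*(-6))) = -19665*(-1/34903) + ((1839/80)*60)/18660 = 1035/1837 + (5517/4)*(1/18660) = 1035/1837 + 1839/24880 = 29129043/45704560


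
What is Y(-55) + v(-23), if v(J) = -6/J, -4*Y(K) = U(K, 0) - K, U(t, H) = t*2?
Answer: 1289/92 ≈ 14.011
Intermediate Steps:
U(t, H) = 2*t
Y(K) = -K/4 (Y(K) = -(2*K - K)/4 = -K/4)
Y(-55) + v(-23) = -¼*(-55) - 6/(-23) = 55/4 - 6*(-1/23) = 55/4 + 6/23 = 1289/92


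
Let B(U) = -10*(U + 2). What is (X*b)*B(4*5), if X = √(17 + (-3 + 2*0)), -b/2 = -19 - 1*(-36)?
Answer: 7480*√14 ≈ 27988.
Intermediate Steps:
B(U) = -20 - 10*U (B(U) = -10*(2 + U) = -20 - 10*U)
b = -34 (b = -2*(-19 - 1*(-36)) = -2*(-19 + 36) = -2*17 = -34)
X = √14 (X = √(17 + (-3 + 0)) = √(17 - 3) = √14 ≈ 3.7417)
(X*b)*B(4*5) = (√14*(-34))*(-20 - 40*5) = (-34*√14)*(-20 - 10*20) = (-34*√14)*(-20 - 200) = -34*√14*(-220) = 7480*√14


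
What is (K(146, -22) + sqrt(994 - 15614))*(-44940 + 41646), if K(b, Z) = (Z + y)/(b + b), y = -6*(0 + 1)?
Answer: 23058/73 - 6588*I*sqrt(3655) ≈ 315.86 - 3.9829e+5*I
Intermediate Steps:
y = -6 (y = -6*1 = -6)
K(b, Z) = (-6 + Z)/(2*b) (K(b, Z) = (Z - 6)/(b + b) = (-6 + Z)/((2*b)) = (-6 + Z)*(1/(2*b)) = (-6 + Z)/(2*b))
(K(146, -22) + sqrt(994 - 15614))*(-44940 + 41646) = ((1/2)*(-6 - 22)/146 + sqrt(994 - 15614))*(-44940 + 41646) = ((1/2)*(1/146)*(-28) + sqrt(-14620))*(-3294) = (-7/73 + 2*I*sqrt(3655))*(-3294) = 23058/73 - 6588*I*sqrt(3655)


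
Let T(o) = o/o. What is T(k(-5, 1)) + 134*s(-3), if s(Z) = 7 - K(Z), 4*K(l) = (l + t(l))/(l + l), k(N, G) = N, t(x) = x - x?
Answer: 3689/4 ≈ 922.25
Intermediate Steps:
t(x) = 0
K(l) = 1/8 (K(l) = ((l + 0)/(l + l))/4 = (l/((2*l)))/4 = (l*(1/(2*l)))/4 = (1/4)*(1/2) = 1/8)
s(Z) = 55/8 (s(Z) = 7 - 1*1/8 = 7 - 1/8 = 55/8)
T(o) = 1
T(k(-5, 1)) + 134*s(-3) = 1 + 134*(55/8) = 1 + 3685/4 = 3689/4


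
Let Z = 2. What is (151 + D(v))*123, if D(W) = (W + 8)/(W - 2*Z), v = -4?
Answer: 37023/2 ≈ 18512.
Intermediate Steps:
D(W) = (8 + W)/(-4 + W) (D(W) = (W + 8)/(W - 2*2) = (8 + W)/(W - 4) = (8 + W)/(-4 + W))
(151 + D(v))*123 = (151 + (8 - 4)/(-4 - 4))*123 = (151 + 4/(-8))*123 = (151 - ⅛*4)*123 = (151 - ½)*123 = (301/2)*123 = 37023/2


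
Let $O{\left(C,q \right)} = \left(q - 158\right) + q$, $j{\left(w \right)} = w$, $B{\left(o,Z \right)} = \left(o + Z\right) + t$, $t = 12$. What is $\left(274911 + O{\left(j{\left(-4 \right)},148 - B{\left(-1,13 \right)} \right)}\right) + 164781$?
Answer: $439782$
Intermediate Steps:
$B{\left(o,Z \right)} = 12 + Z + o$ ($B{\left(o,Z \right)} = \left(o + Z\right) + 12 = \left(Z + o\right) + 12 = 12 + Z + o$)
$O{\left(C,q \right)} = -158 + 2 q$ ($O{\left(C,q \right)} = \left(-158 + q\right) + q = -158 + 2 q$)
$\left(274911 + O{\left(j{\left(-4 \right)},148 - B{\left(-1,13 \right)} \right)}\right) + 164781 = \left(274911 - \left(158 - 2 \left(148 - \left(12 + 13 - 1\right)\right)\right)\right) + 164781 = \left(274911 - \left(158 - 2 \left(148 - 24\right)\right)\right) + 164781 = \left(274911 + \left(-158 + 2 \cdot 124\right)\right) + 164781 = \left(274911 + \left(-158 + 248\right)\right) + 164781 = \left(274911 + 90\right) + 164781 = 275001 + 164781 = 439782$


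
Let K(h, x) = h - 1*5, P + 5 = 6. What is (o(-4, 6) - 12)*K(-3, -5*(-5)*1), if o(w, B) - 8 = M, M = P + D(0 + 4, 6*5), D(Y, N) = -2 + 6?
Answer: -8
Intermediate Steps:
P = 1 (P = -5 + 6 = 1)
D(Y, N) = 4
M = 5 (M = 1 + 4 = 5)
o(w, B) = 13 (o(w, B) = 8 + 5 = 13)
K(h, x) = -5 + h (K(h, x) = h - 5 = -5 + h)
(o(-4, 6) - 12)*K(-3, -5*(-5)*1) = (13 - 12)*(-5 - 3) = 1*(-8) = -8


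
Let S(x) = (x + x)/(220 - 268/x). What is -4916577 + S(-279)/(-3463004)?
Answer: -524813302192623951/106743635296 ≈ -4.9166e+6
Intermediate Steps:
S(x) = 2*x/(220 - 268/x) (S(x) = (2*x)/(220 - 268/x) = 2*x/(220 - 268/x))
-4916577 + S(-279)/(-3463004) = -4916577 + ((1/2)*(-279)**2/(-67 + 55*(-279)))/(-3463004) = -4916577 + ((1/2)*77841/(-67 - 15345))*(-1/3463004) = -4916577 + ((1/2)*77841/(-15412))*(-1/3463004) = -4916577 + ((1/2)*77841*(-1/15412))*(-1/3463004) = -4916577 - 77841/30824*(-1/3463004) = -4916577 + 77841/106743635296 = -524813302192623951/106743635296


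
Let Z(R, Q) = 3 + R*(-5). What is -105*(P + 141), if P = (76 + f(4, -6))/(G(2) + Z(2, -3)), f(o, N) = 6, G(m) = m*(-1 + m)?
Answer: -13083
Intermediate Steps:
Z(R, Q) = 3 - 5*R
P = -82/5 (P = (76 + 6)/(2*(-1 + 2) + (3 - 5*2)) = 82/(2*1 + (3 - 10)) = 82/(2 - 7) = 82/(-5) = 82*(-⅕) = -82/5 ≈ -16.400)
-105*(P + 141) = -105*(-82/5 + 141) = -105*623/5 = -13083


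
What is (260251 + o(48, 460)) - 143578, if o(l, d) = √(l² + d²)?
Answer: 116673 + 4*√13369 ≈ 1.1714e+5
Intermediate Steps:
o(l, d) = √(d² + l²)
(260251 + o(48, 460)) - 143578 = (260251 + √(460² + 48²)) - 143578 = (260251 + √(211600 + 2304)) - 143578 = (260251 + √213904) - 143578 = (260251 + 4*√13369) - 143578 = 116673 + 4*√13369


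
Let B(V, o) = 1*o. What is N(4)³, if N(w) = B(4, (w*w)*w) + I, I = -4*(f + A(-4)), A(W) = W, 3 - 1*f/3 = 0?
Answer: 85184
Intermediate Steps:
f = 9 (f = 9 - 3*0 = 9 + 0 = 9)
B(V, o) = o
I = -20 (I = -4*(9 - 4) = -4*5 = -20)
N(w) = -20 + w³ (N(w) = (w*w)*w - 20 = w²*w - 20 = w³ - 20 = -20 + w³)
N(4)³ = (-20 + 4³)³ = (-20 + 64)³ = 44³ = 85184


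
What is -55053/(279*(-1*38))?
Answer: 6117/1178 ≈ 5.1927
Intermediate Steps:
-55053/(279*(-1*38)) = -55053/(279*(-38)) = -55053/(-10602) = -55053*(-1/10602) = 6117/1178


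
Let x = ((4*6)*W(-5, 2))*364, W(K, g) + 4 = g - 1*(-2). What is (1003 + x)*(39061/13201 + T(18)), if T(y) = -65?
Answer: -821461012/13201 ≈ -62227.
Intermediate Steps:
W(K, g) = -2 + g (W(K, g) = -4 + (g - 1*(-2)) = -4 + (g + 2) = -4 + (2 + g) = -2 + g)
x = 0 (x = ((4*6)*(-2 + 2))*364 = (24*0)*364 = 0*364 = 0)
(1003 + x)*(39061/13201 + T(18)) = (1003 + 0)*(39061/13201 - 65) = 1003*(39061*(1/13201) - 65) = 1003*(39061/13201 - 65) = 1003*(-819004/13201) = -821461012/13201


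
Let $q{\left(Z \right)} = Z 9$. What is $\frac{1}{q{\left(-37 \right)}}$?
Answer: $- \frac{1}{333} \approx -0.003003$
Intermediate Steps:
$q{\left(Z \right)} = 9 Z$
$\frac{1}{q{\left(-37 \right)}} = \frac{1}{9 \left(-37\right)} = \frac{1}{-333} = - \frac{1}{333}$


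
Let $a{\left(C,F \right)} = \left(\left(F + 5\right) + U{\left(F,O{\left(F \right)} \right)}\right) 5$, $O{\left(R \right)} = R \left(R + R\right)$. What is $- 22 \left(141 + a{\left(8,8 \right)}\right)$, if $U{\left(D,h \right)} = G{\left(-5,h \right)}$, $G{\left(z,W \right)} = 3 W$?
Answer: $-46772$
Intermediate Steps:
$O{\left(R \right)} = 2 R^{2}$ ($O{\left(R \right)} = R 2 R = 2 R^{2}$)
$U{\left(D,h \right)} = 3 h$
$a{\left(C,F \right)} = 25 + 5 F + 30 F^{2}$ ($a{\left(C,F \right)} = \left(\left(F + 5\right) + 3 \cdot 2 F^{2}\right) 5 = \left(\left(5 + F\right) + 6 F^{2}\right) 5 = \left(5 + F + 6 F^{2}\right) 5 = 25 + 5 F + 30 F^{2}$)
$- 22 \left(141 + a{\left(8,8 \right)}\right) = - 22 \left(141 + \left(25 + 5 \cdot 8 + 30 \cdot 8^{2}\right)\right) = - 22 \left(141 + \left(25 + 40 + 30 \cdot 64\right)\right) = - 22 \left(141 + \left(25 + 40 + 1920\right)\right) = - 22 \left(141 + 1985\right) = \left(-22\right) 2126 = -46772$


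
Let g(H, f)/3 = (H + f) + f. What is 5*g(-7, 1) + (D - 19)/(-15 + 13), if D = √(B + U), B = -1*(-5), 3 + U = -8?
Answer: -131/2 - I*√6/2 ≈ -65.5 - 1.2247*I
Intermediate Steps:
U = -11 (U = -3 - 8 = -11)
B = 5
g(H, f) = 3*H + 6*f (g(H, f) = 3*((H + f) + f) = 3*(H + 2*f) = 3*H + 6*f)
D = I*√6 (D = √(5 - 11) = √(-6) = I*√6 ≈ 2.4495*I)
5*g(-7, 1) + (D - 19)/(-15 + 13) = 5*(3*(-7) + 6*1) + (I*√6 - 19)/(-15 + 13) = 5*(-21 + 6) + (-19 + I*√6)/(-2) = 5*(-15) + (-19 + I*√6)*(-½) = -75 + (19/2 - I*√6/2) = -131/2 - I*√6/2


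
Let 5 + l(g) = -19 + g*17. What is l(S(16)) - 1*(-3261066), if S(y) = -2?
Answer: 3261008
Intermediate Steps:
l(g) = -24 + 17*g (l(g) = -5 + (-19 + g*17) = -5 + (-19 + 17*g) = -24 + 17*g)
l(S(16)) - 1*(-3261066) = (-24 + 17*(-2)) - 1*(-3261066) = (-24 - 34) + 3261066 = -58 + 3261066 = 3261008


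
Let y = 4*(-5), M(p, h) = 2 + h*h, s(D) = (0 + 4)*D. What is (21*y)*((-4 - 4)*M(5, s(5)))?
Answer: 1350720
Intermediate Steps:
s(D) = 4*D
M(p, h) = 2 + h²
y = -20
(21*y)*((-4 - 4)*M(5, s(5))) = (21*(-20))*((-4 - 4)*(2 + (4*5)²)) = -(-3360)*(2 + 20²) = -(-3360)*(2 + 400) = -(-3360)*402 = -420*(-3216) = 1350720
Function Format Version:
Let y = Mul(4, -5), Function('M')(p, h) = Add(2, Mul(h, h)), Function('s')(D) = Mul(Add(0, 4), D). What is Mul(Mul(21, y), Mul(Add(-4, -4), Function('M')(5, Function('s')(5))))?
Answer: 1350720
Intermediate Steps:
Function('s')(D) = Mul(4, D)
Function('M')(p, h) = Add(2, Pow(h, 2))
y = -20
Mul(Mul(21, y), Mul(Add(-4, -4), Function('M')(5, Function('s')(5)))) = Mul(Mul(21, -20), Mul(Add(-4, -4), Add(2, Pow(Mul(4, 5), 2)))) = Mul(-420, Mul(-8, Add(2, Pow(20, 2)))) = Mul(-420, Mul(-8, Add(2, 400))) = Mul(-420, Mul(-8, 402)) = Mul(-420, -3216) = 1350720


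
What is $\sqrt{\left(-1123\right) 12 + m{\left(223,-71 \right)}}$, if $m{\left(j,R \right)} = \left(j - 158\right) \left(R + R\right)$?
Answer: $i \sqrt{22706} \approx 150.69 i$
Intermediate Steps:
$m{\left(j,R \right)} = 2 R \left(-158 + j\right)$ ($m{\left(j,R \right)} = \left(-158 + j\right) 2 R = 2 R \left(-158 + j\right)$)
$\sqrt{\left(-1123\right) 12 + m{\left(223,-71 \right)}} = \sqrt{\left(-1123\right) 12 + 2 \left(-71\right) \left(-158 + 223\right)} = \sqrt{-13476 + 2 \left(-71\right) 65} = \sqrt{-13476 - 9230} = \sqrt{-22706} = i \sqrt{22706}$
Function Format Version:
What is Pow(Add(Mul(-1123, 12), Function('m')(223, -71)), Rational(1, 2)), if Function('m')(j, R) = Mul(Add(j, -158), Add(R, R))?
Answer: Mul(I, Pow(22706, Rational(1, 2))) ≈ Mul(150.69, I)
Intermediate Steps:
Function('m')(j, R) = Mul(2, R, Add(-158, j)) (Function('m')(j, R) = Mul(Add(-158, j), Mul(2, R)) = Mul(2, R, Add(-158, j)))
Pow(Add(Mul(-1123, 12), Function('m')(223, -71)), Rational(1, 2)) = Pow(Add(Mul(-1123, 12), Mul(2, -71, Add(-158, 223))), Rational(1, 2)) = Pow(Add(-13476, Mul(2, -71, 65)), Rational(1, 2)) = Pow(Add(-13476, -9230), Rational(1, 2)) = Pow(-22706, Rational(1, 2)) = Mul(I, Pow(22706, Rational(1, 2)))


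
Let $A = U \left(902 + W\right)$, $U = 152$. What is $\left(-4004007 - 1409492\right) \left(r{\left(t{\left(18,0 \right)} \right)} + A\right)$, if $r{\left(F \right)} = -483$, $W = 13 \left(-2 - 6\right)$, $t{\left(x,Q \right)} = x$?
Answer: $-654021054687$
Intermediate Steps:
$W = -104$ ($W = 13 \left(-8\right) = -104$)
$A = 121296$ ($A = 152 \left(902 - 104\right) = 152 \cdot 798 = 121296$)
$\left(-4004007 - 1409492\right) \left(r{\left(t{\left(18,0 \right)} \right)} + A\right) = \left(-4004007 - 1409492\right) \left(-483 + 121296\right) = \left(-5413499\right) 120813 = -654021054687$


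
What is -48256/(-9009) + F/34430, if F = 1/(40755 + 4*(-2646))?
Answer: 116847857941/21814538130 ≈ 5.3564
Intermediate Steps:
F = 1/30171 (F = 1/(40755 - 10584) = 1/30171 ≈ 3.3144e-5)
-48256/(-9009) + F/34430 = -48256/(-9009) + (1/30171)/34430 = -48256*(-1/9009) + (1/30171)*(1/34430) = 3712/693 + 1/1038787530 = 116847857941/21814538130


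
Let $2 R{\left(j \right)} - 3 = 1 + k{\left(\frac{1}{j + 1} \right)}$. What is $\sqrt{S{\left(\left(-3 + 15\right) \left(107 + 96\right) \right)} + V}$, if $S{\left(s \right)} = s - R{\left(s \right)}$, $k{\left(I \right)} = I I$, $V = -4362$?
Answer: $\frac{i \sqrt{45801328930}}{4874} \approx 43.909 i$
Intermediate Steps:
$k{\left(I \right)} = I^{2}$
$R{\left(j \right)} = 2 + \frac{1}{2 \left(1 + j\right)^{2}}$ ($R{\left(j \right)} = \frac{3}{2} + \frac{1 + \left(\frac{1}{j + 1}\right)^{2}}{2} = \frac{3}{2} + \frac{1 + \left(\frac{1}{1 + j}\right)^{2}}{2} = \frac{3}{2} + \frac{1 + \frac{1}{\left(1 + j\right)^{2}}}{2} = \frac{3}{2} + \left(\frac{1}{2} + \frac{1}{2 \left(1 + j\right)^{2}}\right) = 2 + \frac{1}{2 \left(1 + j\right)^{2}}$)
$S{\left(s \right)} = -2 + s - \frac{1}{2 \left(1 + s\right)^{2}}$ ($S{\left(s \right)} = s - \left(2 + \frac{1}{2 \left(1 + s\right)^{2}}\right) = -2 + s - \frac{1}{2 \left(1 + s\right)^{2}}$)
$\sqrt{S{\left(\left(-3 + 15\right) \left(107 + 96\right) \right)} + V} = \sqrt{\left(-2 + \left(-3 + 15\right) \left(107 + 96\right) - \frac{1}{2 \left(1 + \left(-3 + 15\right) \left(107 + 96\right)\right)^{2}}\right) - 4362} = \sqrt{\left(-2 + 12 \cdot 203 - \frac{1}{2 \left(1 + 12 \cdot 203\right)^{2}}\right) - 4362} = \sqrt{\left(-2 + 2436 - \frac{1}{2 \left(1 + 2436\right)^{2}}\right) - 4362} = \sqrt{\left(-2 + 2436 - \frac{1}{2 \cdot 5938969}\right) - 4362} = \sqrt{\left(-2 + 2436 - \frac{1}{11877938}\right) - 4362} = \sqrt{\frac{28910901091}{11877938} - 4362} = \sqrt{- \frac{22900664465}{11877938}} = \frac{i \sqrt{45801328930}}{4874}$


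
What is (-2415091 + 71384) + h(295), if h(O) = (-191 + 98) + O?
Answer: -2343505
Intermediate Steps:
h(O) = -93 + O
(-2415091 + 71384) + h(295) = (-2415091 + 71384) + (-93 + 295) = -2343707 + 202 = -2343505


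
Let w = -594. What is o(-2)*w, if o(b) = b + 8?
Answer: -3564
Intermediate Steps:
o(b) = 8 + b
o(-2)*w = (8 - 2)*(-594) = 6*(-594) = -3564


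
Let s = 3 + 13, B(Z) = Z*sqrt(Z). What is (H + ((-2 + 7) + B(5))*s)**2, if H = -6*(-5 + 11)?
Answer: 33936 + 7040*sqrt(5) ≈ 49678.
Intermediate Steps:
B(Z) = Z**(3/2)
s = 16
H = -36 (H = -6*6 = -36)
(H + ((-2 + 7) + B(5))*s)**2 = (-36 + ((-2 + 7) + 5**(3/2))*16)**2 = (-36 + (5 + 5*sqrt(5))*16)**2 = (-36 + (80 + 80*sqrt(5)))**2 = (44 + 80*sqrt(5))**2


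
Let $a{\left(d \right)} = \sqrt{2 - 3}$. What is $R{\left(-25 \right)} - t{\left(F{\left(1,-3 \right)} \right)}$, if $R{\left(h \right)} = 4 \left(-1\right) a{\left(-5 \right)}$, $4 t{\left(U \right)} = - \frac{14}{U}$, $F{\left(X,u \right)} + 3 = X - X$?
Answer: $- \frac{7}{6} - 4 i \approx -1.1667 - 4.0 i$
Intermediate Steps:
$a{\left(d \right)} = i$ ($a{\left(d \right)} = \sqrt{-1} = i$)
$F{\left(X,u \right)} = -3$ ($F{\left(X,u \right)} = -3 + \left(X - X\right) = -3 + 0 = -3$)
$t{\left(U \right)} = - \frac{7}{2 U}$ ($t{\left(U \right)} = \frac{\left(-14\right) \frac{1}{U}}{4} = - \frac{7}{2 U}$)
$R{\left(h \right)} = - 4 i$ ($R{\left(h \right)} = 4 \left(-1\right) i = - 4 i$)
$R{\left(-25 \right)} - t{\left(F{\left(1,-3 \right)} \right)} = - 4 i - - \frac{7}{2 \left(-3\right)} = - 4 i - \left(- \frac{7}{2}\right) \left(- \frac{1}{3}\right) = - 4 i - \frac{7}{6} = - \frac{7}{6} - 4 i$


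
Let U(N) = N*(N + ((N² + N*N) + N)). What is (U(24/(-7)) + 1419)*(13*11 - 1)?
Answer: 66332886/343 ≈ 1.9339e+5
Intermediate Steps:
U(N) = N*(2*N + 2*N²) (U(N) = N*(N + ((N² + N²) + N)) = N*(N + (2*N² + N)) = N*(N + (N + 2*N²)) = N*(2*N + 2*N²))
(U(24/(-7)) + 1419)*(13*11 - 1) = (2*(24/(-7))²*(1 + 24/(-7)) + 1419)*(13*11 - 1) = (2*(24*(-⅐))²*(1 + 24*(-⅐)) + 1419)*(143 - 1) = (2*(-24/7)²*(1 - 24/7) + 1419)*142 = (2*(576/49)*(-17/7) + 1419)*142 = (-19584/343 + 1419)*142 = (467133/343)*142 = 66332886/343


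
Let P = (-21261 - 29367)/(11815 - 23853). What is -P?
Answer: -25314/6019 ≈ -4.2057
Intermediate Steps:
P = 25314/6019 (P = -50628/(-12038) = -50628*(-1/12038) = 25314/6019 ≈ 4.2057)
-P = -1*25314/6019 = -25314/6019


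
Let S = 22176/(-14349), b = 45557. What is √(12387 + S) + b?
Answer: 45557 + 3*√31482571723/4783 ≈ 45668.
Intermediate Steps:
S = -7392/4783 (S = 22176*(-1/14349) = -7392/4783 ≈ -1.5455)
√(12387 + S) + b = √(12387 - 7392/4783) + 45557 = √(59239629/4783) + 45557 = 3*√31482571723/4783 + 45557 = 45557 + 3*√31482571723/4783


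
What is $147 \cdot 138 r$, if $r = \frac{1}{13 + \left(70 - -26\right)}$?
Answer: $\frac{20286}{109} \approx 186.11$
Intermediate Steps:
$r = \frac{1}{109}$ ($r = \frac{1}{13 + \left(70 + 26\right)} = \frac{1}{13 + 96} = \frac{1}{109} \approx 0.0091743$)
$147 \cdot 138 r = 147 \cdot 138 \cdot \frac{1}{109} = 20286 \cdot \frac{1}{109} = \frac{20286}{109}$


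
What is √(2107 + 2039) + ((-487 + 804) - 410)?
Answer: -93 + √4146 ≈ -28.611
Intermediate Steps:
√(2107 + 2039) + ((-487 + 804) - 410) = √4146 + (317 - 410) = √4146 - 93 = -93 + √4146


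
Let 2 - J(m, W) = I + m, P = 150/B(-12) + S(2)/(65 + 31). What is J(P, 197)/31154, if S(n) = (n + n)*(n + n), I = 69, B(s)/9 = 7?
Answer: -2921/1308468 ≈ -0.0022324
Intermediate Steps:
B(s) = 63 (B(s) = 9*7 = 63)
S(n) = 4*n² (S(n) = (2*n)*(2*n) = 4*n²)
P = 107/42 (P = 150/63 + (4*2²)/(65 + 31) = 150*(1/63) + (4*4)/96 = 50/21 + 16*(1/96) = 50/21 + ⅙ = 107/42 ≈ 2.5476)
J(m, W) = -67 - m (J(m, W) = 2 - (69 + m) = 2 + (-69 - m) = -67 - m)
J(P, 197)/31154 = (-67 - 1*107/42)/31154 = (-67 - 107/42)*(1/31154) = -2921/42*1/31154 = -2921/1308468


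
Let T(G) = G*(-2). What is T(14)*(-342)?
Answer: 9576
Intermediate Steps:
T(G) = -2*G
T(14)*(-342) = -2*14*(-342) = -28*(-342) = 9576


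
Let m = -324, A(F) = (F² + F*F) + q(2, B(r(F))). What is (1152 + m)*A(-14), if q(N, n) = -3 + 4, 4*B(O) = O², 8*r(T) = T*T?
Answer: 325404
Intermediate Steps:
r(T) = T²/8 (r(T) = (T*T)/8 = T²/8)
B(O) = O²/4
q(N, n) = 1
A(F) = 1 + 2*F² (A(F) = (F² + F*F) + 1 = (F² + F²) + 1 = 2*F² + 1 = 1 + 2*F²)
(1152 + m)*A(-14) = (1152 - 324)*(1 + 2*(-14)²) = 828*(1 + 2*196) = 828*(1 + 392) = 828*393 = 325404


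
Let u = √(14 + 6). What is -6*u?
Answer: -12*√5 ≈ -26.833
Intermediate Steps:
u = 2*√5 (u = √20 = 2*√5 ≈ 4.4721)
-6*u = -12*√5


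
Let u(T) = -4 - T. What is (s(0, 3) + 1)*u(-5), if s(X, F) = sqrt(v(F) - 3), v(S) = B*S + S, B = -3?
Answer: 1 + 3*I ≈ 1.0 + 3.0*I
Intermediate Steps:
v(S) = -2*S (v(S) = -3*S + S = -2*S)
s(X, F) = sqrt(-3 - 2*F) (s(X, F) = sqrt(-2*F - 3) = sqrt(-3 - 2*F))
(s(0, 3) + 1)*u(-5) = (sqrt(-3 - 2*3) + 1)*(-4 - 1*(-5)) = (sqrt(-3 - 6) + 1)*(-4 + 5) = (sqrt(-9) + 1)*1 = (3*I + 1)*1 = (1 + 3*I)*1 = 1 + 3*I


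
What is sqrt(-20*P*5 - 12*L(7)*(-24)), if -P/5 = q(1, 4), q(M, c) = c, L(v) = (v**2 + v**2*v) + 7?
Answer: 4*sqrt(7307) ≈ 341.92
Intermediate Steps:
L(v) = 7 + v**2 + v**3 (L(v) = (v**2 + v**3) + 7 = 7 + v**2 + v**3)
P = -20 (P = -5*4 = -20)
sqrt(-20*P*5 - 12*L(7)*(-24)) = sqrt(-20*(-20)*5 - 12*(7 + 7**2 + 7**3)*(-24)) = sqrt(400*5 - 12*(7 + 49 + 343)*(-24)) = sqrt(2000 - 12*399*(-24)) = sqrt(2000 - 4788*(-24)) = sqrt(2000 + 114912) = sqrt(116912) = 4*sqrt(7307)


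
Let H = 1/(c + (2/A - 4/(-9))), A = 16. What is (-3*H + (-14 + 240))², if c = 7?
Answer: 15117686116/297025 ≈ 50897.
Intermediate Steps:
H = 72/545 (H = 1/(7 + (2/16 - 4/(-9))) = 1/(7 + (2*(1/16) - 4*(-⅑))) = 1/(7 + (⅛ + 4/9)) = 1/(7 + 41/72) = 1/(545/72) = 72/545 ≈ 0.13211)
(-3*H + (-14 + 240))² = (-3*72/545 + (-14 + 240))² = (-216/545 + 226)² = (122954/545)² = 15117686116/297025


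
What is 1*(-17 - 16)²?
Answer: 1089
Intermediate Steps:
1*(-17 - 16)² = 1*(-33)² = 1*1089 = 1089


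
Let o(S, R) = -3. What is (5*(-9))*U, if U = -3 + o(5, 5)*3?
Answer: 540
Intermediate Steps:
U = -12 (U = -3 - 3*3 = -3 - 9 = -12)
(5*(-9))*U = (5*(-9))*(-12) = -45*(-12) = 540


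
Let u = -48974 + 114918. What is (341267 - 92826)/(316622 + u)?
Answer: 248441/382566 ≈ 0.64941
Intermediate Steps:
u = 65944
(341267 - 92826)/(316622 + u) = (341267 - 92826)/(316622 + 65944) = 248441/382566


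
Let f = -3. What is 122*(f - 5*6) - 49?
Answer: -4075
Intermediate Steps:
122*(f - 5*6) - 49 = 122*(-3 - 5*6) - 49 = 122*(-3 - 30) - 49 = 122*(-33) - 49 = -4026 - 49 = -4075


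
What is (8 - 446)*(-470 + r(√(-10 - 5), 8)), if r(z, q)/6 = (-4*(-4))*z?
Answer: 205860 - 42048*I*√15 ≈ 2.0586e+5 - 1.6285e+5*I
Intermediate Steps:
r(z, q) = 96*z (r(z, q) = 6*((-4*(-4))*z) = 6*(16*z) = 96*z)
(8 - 446)*(-470 + r(√(-10 - 5), 8)) = (8 - 446)*(-470 + 96*√(-10 - 5)) = -438*(-470 + 96*√(-15)) = -438*(-470 + 96*(I*√15)) = -438*(-470 + 96*I*√15) = 205860 - 42048*I*√15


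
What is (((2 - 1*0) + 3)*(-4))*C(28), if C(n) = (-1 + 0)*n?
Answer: 560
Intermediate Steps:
C(n) = -n
(((2 - 1*0) + 3)*(-4))*C(28) = (((2 - 1*0) + 3)*(-4))*(-1*28) = (((2 + 0) + 3)*(-4))*(-28) = ((2 + 3)*(-4))*(-28) = (5*(-4))*(-28) = -20*(-28) = 560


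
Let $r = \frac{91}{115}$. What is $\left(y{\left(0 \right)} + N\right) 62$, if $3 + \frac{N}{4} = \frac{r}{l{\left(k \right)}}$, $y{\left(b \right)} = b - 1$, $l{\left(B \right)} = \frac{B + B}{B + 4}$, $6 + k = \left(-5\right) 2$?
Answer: $- \frac{84227}{115} \approx -732.41$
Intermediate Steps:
$k = -16$ ($k = -6 - 10 = -16$)
$l{\left(B \right)} = \frac{2 B}{4 + B}$
$r = \frac{91}{115}$ ($r = 91 \cdot \frac{1}{115} = \frac{91}{115} \approx 0.7913$)
$y{\left(b \right)} = -1 + b$ ($y{\left(b \right)} = b - 1 = -1 + b$)
$N = - \frac{2487}{230}$ ($N = -12 + 4 \frac{91}{115 \cdot 2 \left(-16\right) \frac{1}{4 - 16}} = -12 + 4 \frac{91}{115 \cdot 2 \left(-16\right) \frac{1}{-12}} = -12 + 4 \frac{91}{115 \cdot 2 \left(-16\right) \left(- \frac{1}{12}\right)} = -12 + 4 \frac{91}{115 \cdot \frac{8}{3}} = -12 + 4 \cdot \frac{91}{115} \cdot \frac{3}{8} = -12 + 4 \cdot \frac{273}{920} = -12 + \frac{273}{230} = - \frac{2487}{230} \approx -10.813$)
$\left(y{\left(0 \right)} + N\right) 62 = \left(\left(-1 + 0\right) - \frac{2487}{230}\right) 62 = \left(-1 - \frac{2487}{230}\right) 62 = \left(- \frac{2717}{230}\right) 62 = - \frac{84227}{115}$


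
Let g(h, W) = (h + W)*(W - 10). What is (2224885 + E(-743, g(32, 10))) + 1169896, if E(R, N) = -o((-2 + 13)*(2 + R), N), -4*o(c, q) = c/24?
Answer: 108630275/32 ≈ 3.3947e+6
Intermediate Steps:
o(c, q) = -c/96 (o(c, q) = -c/(4*24) = -c/96)
g(h, W) = (-10 + W)*(W + h) (g(h, W) = (W + h)*(-10 + W) = (-10 + W)*(W + h))
E(R, N) = 11/48 + 11*R/96 (E(R, N) = -(-1)*(-2 + 13)*(2 + R)/96 = -(-1)*11*(2 + R)/96 = -(-1)*(22 + 11*R)/96 = -(-11/48 - 11*R/96) = 11/48 + 11*R/96)
(2224885 + E(-743, g(32, 10))) + 1169896 = (2224885 + (11/48 + (11/96)*(-743))) + 1169896 = (2224885 + (11/48 - 8173/96)) + 1169896 = (2224885 - 2717/32) + 1169896 = 71193603/32 + 1169896 = 108630275/32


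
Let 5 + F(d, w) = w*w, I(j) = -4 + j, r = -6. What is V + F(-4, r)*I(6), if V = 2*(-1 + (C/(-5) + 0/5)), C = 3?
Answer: 294/5 ≈ 58.800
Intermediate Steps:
V = -16/5 (V = 2*(-1 + (3/(-5) + 0/5)) = 2*(-1 + (3*(-⅕) + 0*(⅕))) = 2*(-1 + (-⅗ + 0)) = 2*(-1 - ⅗) = 2*(-8/5) = -16/5 ≈ -3.2000)
F(d, w) = -5 + w² (F(d, w) = -5 + w*w = -5 + w²)
V + F(-4, r)*I(6) = -16/5 + (-5 + (-6)²)*(-4 + 6) = -16/5 + (-5 + 36)*2 = -16/5 + 31*2 = -16/5 + 62 = 294/5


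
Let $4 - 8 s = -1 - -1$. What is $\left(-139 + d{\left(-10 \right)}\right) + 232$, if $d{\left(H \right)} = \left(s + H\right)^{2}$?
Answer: $\frac{733}{4} \approx 183.25$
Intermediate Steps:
$s = \frac{1}{2}$ ($s = \frac{1}{2} - \frac{-1 - -1}{8} = \frac{1}{2} - \frac{-1 + 1}{8} = \frac{1}{2} - 0 = \frac{1}{2} + 0 = \frac{1}{2} \approx 0.5$)
$d{\left(H \right)} = \left(\frac{1}{2} + H\right)^{2}$
$\left(-139 + d{\left(-10 \right)}\right) + 232 = \left(-139 + \frac{\left(1 + 2 \left(-10\right)\right)^{2}}{4}\right) + 232 = \left(-139 + \frac{\left(1 - 20\right)^{2}}{4}\right) + 232 = \left(-139 + \frac{\left(-19\right)^{2}}{4}\right) + 232 = \left(-139 + \frac{1}{4} \cdot 361\right) + 232 = \left(-139 + \frac{361}{4}\right) + 232 = - \frac{195}{4} + 232 = \frac{733}{4}$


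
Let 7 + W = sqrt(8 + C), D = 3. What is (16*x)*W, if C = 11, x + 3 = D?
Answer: 0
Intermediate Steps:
x = 0 (x = -3 + 3 = 0)
W = -7 + sqrt(19) (W = -7 + sqrt(8 + 11) = -7 + sqrt(19) ≈ -2.6411)
(16*x)*W = (16*0)*(-7 + sqrt(19)) = 0*(-7 + sqrt(19)) = 0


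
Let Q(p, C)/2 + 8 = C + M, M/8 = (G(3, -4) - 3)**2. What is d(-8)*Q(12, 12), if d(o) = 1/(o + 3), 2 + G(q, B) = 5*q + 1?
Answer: -1944/5 ≈ -388.80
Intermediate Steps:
G(q, B) = -1 + 5*q (G(q, B) = -2 + (5*q + 1) = -2 + (1 + 5*q) = -1 + 5*q)
M = 968 (M = 8*((-1 + 5*3) - 3)**2 = 8*((-1 + 15) - 3)**2 = 8*(14 - 3)**2 = 8*11**2 = 8*121 = 968)
d(o) = 1/(3 + o)
Q(p, C) = 1920 + 2*C (Q(p, C) = -16 + 2*(C + 968) = -16 + 2*(968 + C) = -16 + (1936 + 2*C) = 1920 + 2*C)
d(-8)*Q(12, 12) = (1920 + 2*12)/(3 - 8) = (1920 + 24)/(-5) = -1/5*1944 = -1944/5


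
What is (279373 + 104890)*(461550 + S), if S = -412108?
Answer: 18998731246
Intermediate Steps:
(279373 + 104890)*(461550 + S) = (279373 + 104890)*(461550 - 412108) = 384263*49442 = 18998731246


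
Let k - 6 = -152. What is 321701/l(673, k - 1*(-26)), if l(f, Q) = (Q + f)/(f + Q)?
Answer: 321701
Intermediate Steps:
k = -146 (k = 6 - 152 = -146)
l(f, Q) = 1 (l(f, Q) = (Q + f)/(Q + f) = 1)
321701/l(673, k - 1*(-26)) = 321701/1 = 321701*1 = 321701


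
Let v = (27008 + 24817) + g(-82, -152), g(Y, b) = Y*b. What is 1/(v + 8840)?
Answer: 1/73129 ≈ 1.3674e-5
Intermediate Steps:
v = 64289 (v = (27008 + 24817) - 82*(-152) = 51825 + 12464 = 64289)
1/(v + 8840) = 1/(64289 + 8840) = 1/73129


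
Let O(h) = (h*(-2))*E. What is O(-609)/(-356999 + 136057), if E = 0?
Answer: 0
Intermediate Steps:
O(h) = 0 (O(h) = (h*(-2))*0 = -2*h*0 = 0)
O(-609)/(-356999 + 136057) = 0/(-356999 + 136057) = 0/(-220942) = 0*(-1/220942) = 0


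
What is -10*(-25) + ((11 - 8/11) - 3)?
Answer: 2830/11 ≈ 257.27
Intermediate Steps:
-10*(-25) + ((11 - 8/11) - 3) = 250 + ((11 - 8*1/11) - 3) = 250 + ((11 - 8/11) - 3) = 250 + (113/11 - 3) = 250 + 80/11 = 2830/11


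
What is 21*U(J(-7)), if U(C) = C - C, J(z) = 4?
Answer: 0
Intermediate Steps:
U(C) = 0
21*U(J(-7)) = 21*0 = 0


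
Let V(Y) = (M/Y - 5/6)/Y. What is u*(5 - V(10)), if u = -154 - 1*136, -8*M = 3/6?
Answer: -707687/480 ≈ -1474.3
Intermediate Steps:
M = -1/16 (M = -3/(8*6) = -1/8*1/2 = -1/16 ≈ -0.062500)
u = -290 (u = -154 - 136 = -290)
V(Y) = (-5/6 - 1/(16*Y))/Y (V(Y) = (-1/(16*Y) - 5/6)/Y = (-5/6 - 1/(16*Y))/Y)
u*(5 - V(10)) = -290*(5 - (-3 - 40*10)/(48*10**2)) = -290*(5 - (-3 - 400)/(48*100)) = -290*(5 - (-403)/(48*100)) = -290*(5 - 1*(-403/4800)) = -290*(5 + 403/4800) = -290*24403/4800 = -707687/480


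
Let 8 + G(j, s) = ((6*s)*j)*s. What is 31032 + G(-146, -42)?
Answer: -1514240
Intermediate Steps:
G(j, s) = -8 + 6*j*s² (G(j, s) = -8 + ((6*s)*j)*s = -8 + (6*j*s)*s = -8 + 6*j*s²)
31032 + G(-146, -42) = 31032 + (-8 + 6*(-146)*(-42)²) = 31032 + (-8 + 6*(-146)*1764) = 31032 + (-8 - 1545264) = 31032 - 1545272 = -1514240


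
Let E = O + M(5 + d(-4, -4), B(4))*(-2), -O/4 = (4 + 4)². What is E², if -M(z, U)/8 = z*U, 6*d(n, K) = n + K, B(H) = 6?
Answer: 9216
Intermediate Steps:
d(n, K) = K/6 + n/6 (d(n, K) = (n + K)/6 = (K + n)/6 = K/6 + n/6)
O = -256 (O = -4*(4 + 4)² = -4*8² = -4*64 = -256)
M(z, U) = -8*U*z (M(z, U) = -8*z*U = -8*U*z)
E = 96 (E = -256 - 8*6*(5 + ((⅙)*(-4) + (⅙)*(-4)))*(-2) = -256 - 8*6*(5 + (-⅔ - ⅔))*(-2) = -256 - 8*6*(5 - 4/3)*(-2) = -256 - 8*6*11/3*(-2) = -256 - 176*(-2) = -256 + 352 = 96)
E² = 96² = 9216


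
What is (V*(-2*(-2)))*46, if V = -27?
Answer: -4968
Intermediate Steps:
(V*(-2*(-2)))*46 = -(-54)*(-2)*46 = -27*4*46 = -108*46 = -4968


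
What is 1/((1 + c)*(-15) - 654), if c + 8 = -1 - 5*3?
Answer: -1/309 ≈ -0.0032362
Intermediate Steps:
c = -24 (c = -8 + (-1 - 5*3) = -8 + (-1 - 15) = -8 - 16 = -24)
1/((1 + c)*(-15) - 654) = 1/((1 - 24)*(-15) - 654) = 1/(-23*(-15) - 654) = 1/(345 - 654) = 1/(-309) = -1/309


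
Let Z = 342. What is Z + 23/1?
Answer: 365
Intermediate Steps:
Z + 23/1 = 342 + 23/1 = 342 + 1*23 = 342 + 23 = 365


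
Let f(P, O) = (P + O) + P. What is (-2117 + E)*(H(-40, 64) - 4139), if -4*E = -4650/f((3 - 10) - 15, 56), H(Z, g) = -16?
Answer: 67148955/8 ≈ 8.3936e+6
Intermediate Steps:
f(P, O) = O + 2*P (f(P, O) = (O + P) + P = O + 2*P)
E = 775/8 (E = -(-2325)/(2*(56 + 2*((3 - 10) - 15))) = -(-2325)/(2*(56 + 2*(-7 - 15))) = -(-2325)/(2*(56 + 2*(-22))) = -(-2325)/(2*(56 - 44)) = -(-2325)/(2*12) = -¼*(-775/2) = 775/8 ≈ 96.875)
(-2117 + E)*(H(-40, 64) - 4139) = (-2117 + 775/8)*(-16 - 4139) = -16161/8*(-4155) = 67148955/8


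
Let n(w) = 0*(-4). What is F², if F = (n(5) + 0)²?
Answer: 0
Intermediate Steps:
n(w) = 0
F = 0 (F = (0 + 0)² = 0² = 0)
F² = 0² = 0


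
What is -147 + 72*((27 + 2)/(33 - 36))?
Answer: -843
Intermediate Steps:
-147 + 72*((27 + 2)/(33 - 36)) = -147 + 72*(29/(-3)) = -147 + 72*(29*(-⅓)) = -147 + 72*(-29/3) = -147 - 696 = -843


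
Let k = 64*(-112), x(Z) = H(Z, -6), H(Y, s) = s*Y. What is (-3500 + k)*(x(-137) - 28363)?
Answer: 293807388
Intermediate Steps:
H(Y, s) = Y*s
x(Z) = -6*Z (x(Z) = Z*(-6) = -6*Z)
k = -7168
(-3500 + k)*(x(-137) - 28363) = (-3500 - 7168)*(-6*(-137) - 28363) = -10668*(822 - 28363) = -10668*(-27541) = 293807388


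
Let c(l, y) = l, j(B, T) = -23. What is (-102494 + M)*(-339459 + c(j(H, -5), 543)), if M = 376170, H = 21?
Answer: -92908075832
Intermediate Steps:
(-102494 + M)*(-339459 + c(j(H, -5), 543)) = (-102494 + 376170)*(-339459 - 23) = 273676*(-339482) = -92908075832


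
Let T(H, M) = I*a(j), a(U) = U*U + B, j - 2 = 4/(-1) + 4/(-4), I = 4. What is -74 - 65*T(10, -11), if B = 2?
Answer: -2934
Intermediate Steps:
j = -3 (j = 2 + (4/(-1) + 4/(-4)) = 2 + (4*(-1) + 4*(-¼)) = 2 + (-4 - 1) = 2 - 5 = -3)
a(U) = 2 + U² (a(U) = U*U + 2 = U² + 2 = 2 + U²)
T(H, M) = 44 (T(H, M) = 4*(2 + (-3)²) = 4*(2 + 9) = 4*11 = 44)
-74 - 65*T(10, -11) = -74 - 65*44 = -74 - 2860 = -2934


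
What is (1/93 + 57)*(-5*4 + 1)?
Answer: -100738/93 ≈ -1083.2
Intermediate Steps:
(1/93 + 57)*(-5*4 + 1) = (1/93 + 57)*(-20 + 1) = (5302/93)*(-19) = -100738/93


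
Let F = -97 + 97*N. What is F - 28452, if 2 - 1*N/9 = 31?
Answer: -53866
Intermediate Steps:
N = -261 (N = 18 - 9*31 = 18 - 279 = -261)
F = -25414 (F = -97 + 97*(-261) = -97 - 25317 = -25414)
F - 28452 = -25414 - 28452 = -53866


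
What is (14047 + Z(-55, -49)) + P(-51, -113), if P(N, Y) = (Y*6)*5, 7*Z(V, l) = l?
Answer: 10650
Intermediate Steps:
Z(V, l) = l/7
P(N, Y) = 30*Y (P(N, Y) = (6*Y)*5 = 30*Y)
(14047 + Z(-55, -49)) + P(-51, -113) = (14047 + (⅐)*(-49)) + 30*(-113) = (14047 - 7) - 3390 = 14040 - 3390 = 10650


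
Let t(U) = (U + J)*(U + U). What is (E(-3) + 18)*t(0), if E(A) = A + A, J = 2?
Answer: 0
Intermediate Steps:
t(U) = 2*U*(2 + U) (t(U) = (U + 2)*(U + U) = (2 + U)*(2*U) = 2*U*(2 + U))
E(A) = 2*A
(E(-3) + 18)*t(0) = (2*(-3) + 18)*(2*0*(2 + 0)) = (-6 + 18)*(2*0*2) = 12*0 = 0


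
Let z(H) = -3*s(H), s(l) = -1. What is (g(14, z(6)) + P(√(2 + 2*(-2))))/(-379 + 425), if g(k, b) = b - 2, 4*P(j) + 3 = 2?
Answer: 3/184 ≈ 0.016304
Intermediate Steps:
z(H) = 3 (z(H) = -3*(-1) = 3)
P(j) = -¼ (P(j) = -¾ + (¼)*2 = -¾ + ½ = -¼)
g(k, b) = -2 + b
(g(14, z(6)) + P(√(2 + 2*(-2))))/(-379 + 425) = ((-2 + 3) - ¼)/(-379 + 425) = (1 - ¼)/46 = (¾)*(1/46) = 3/184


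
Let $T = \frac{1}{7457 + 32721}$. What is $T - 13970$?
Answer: $- \frac{561286659}{40178} \approx -13970.0$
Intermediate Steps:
$T = \frac{1}{40178} \approx 2.4889 \cdot 10^{-5}$
$T - 13970 = \frac{1}{40178} - 13970 = - \frac{561286659}{40178}$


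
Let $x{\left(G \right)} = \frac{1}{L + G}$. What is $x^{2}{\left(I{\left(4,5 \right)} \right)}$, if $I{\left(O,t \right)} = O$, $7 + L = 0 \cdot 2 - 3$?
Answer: $\frac{1}{36} \approx 0.027778$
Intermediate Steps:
$L = -10$ ($L = -7 + \left(0 \cdot 2 - 3\right) = -7 + \left(0 - 3\right) = -7 - 3 = -10$)
$x{\left(G \right)} = \frac{1}{-10 + G}$
$x^{2}{\left(I{\left(4,5 \right)} \right)} = \left(\frac{1}{-10 + 4}\right)^{2} = \left(\frac{1}{-6}\right)^{2} = \left(- \frac{1}{6}\right)^{2} = \frac{1}{36}$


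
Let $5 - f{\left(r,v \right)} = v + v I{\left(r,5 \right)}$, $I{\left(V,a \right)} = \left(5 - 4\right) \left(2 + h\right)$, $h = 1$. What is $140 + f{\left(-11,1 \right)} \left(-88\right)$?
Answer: $52$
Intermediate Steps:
$I{\left(V,a \right)} = 3$ ($I{\left(V,a \right)} = \left(5 - 4\right) \left(2 + 1\right) = \left(5 - 4\right) 3 = 1 \cdot 3 = 3$)
$f{\left(r,v \right)} = 5 - 4 v$ ($f{\left(r,v \right)} = 5 - \left(v + v 3\right) = 5 - \left(v + 3 v\right) = 5 - 4 v$)
$140 + f{\left(-11,1 \right)} \left(-88\right) = 140 + \left(5 - 4\right) \left(-88\right) = 140 + 1 \left(-88\right) = 140 - 88 = 52$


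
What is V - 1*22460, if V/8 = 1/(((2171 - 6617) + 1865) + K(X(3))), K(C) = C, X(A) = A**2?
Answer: -14441782/643 ≈ -22460.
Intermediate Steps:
V = -2/643 (V = 8/(((2171 - 6617) + 1865) + 3**2) = 8/((-4446 + 1865) + 9) = 8/(-2581 + 9) = 8/(-2572) = 8*(-1/2572) = -2/643 ≈ -0.0031104)
V - 1*22460 = -2/643 - 1*22460 = -2/643 - 22460 = -14441782/643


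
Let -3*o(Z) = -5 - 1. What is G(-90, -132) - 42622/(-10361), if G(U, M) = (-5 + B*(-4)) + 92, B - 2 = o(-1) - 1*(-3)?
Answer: 653921/10361 ≈ 63.114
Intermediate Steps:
o(Z) = 2 (o(Z) = -(-5 - 1)/3 = -⅓*(-6) = 2)
B = 7 (B = 2 + (2 - 1*(-3)) = 2 + (2 + 3) = 2 + 5 = 7)
G(U, M) = 59 (G(U, M) = (-5 + 7*(-4)) + 92 = (-5 - 28) + 92 = -33 + 92 = 59)
G(-90, -132) - 42622/(-10361) = 59 - 42622/(-10361) = 59 - 42622*(-1)/10361 = 59 - 1*(-42622/10361) = 59 + 42622/10361 = 653921/10361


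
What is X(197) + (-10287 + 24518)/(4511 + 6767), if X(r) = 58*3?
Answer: 1976603/11278 ≈ 175.26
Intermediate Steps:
X(r) = 174
X(197) + (-10287 + 24518)/(4511 + 6767) = 174 + (-10287 + 24518)/(4511 + 6767) = 174 + 14231/11278 = 1976603/11278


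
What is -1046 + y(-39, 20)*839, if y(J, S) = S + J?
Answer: -16987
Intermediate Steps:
y(J, S) = J + S
-1046 + y(-39, 20)*839 = -1046 + (-39 + 20)*839 = -1046 - 19*839 = -1046 - 15941 = -16987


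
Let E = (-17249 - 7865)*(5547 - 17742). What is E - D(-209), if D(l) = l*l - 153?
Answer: 306221702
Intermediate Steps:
D(l) = -153 + l**2 (D(l) = l**2 - 153 = -153 + l**2)
E = 306265230 (E = -25114*(-12195) = 306265230)
E - D(-209) = 306265230 - (-153 + (-209)**2) = 306265230 - (-153 + 43681) = 306265230 - 1*43528 = 306265230 - 43528 = 306221702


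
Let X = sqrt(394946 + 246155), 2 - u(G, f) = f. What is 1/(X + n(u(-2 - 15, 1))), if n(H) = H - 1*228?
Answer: 227/589572 + sqrt(641101)/589572 ≈ 0.0017431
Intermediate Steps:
u(G, f) = 2 - f
X = sqrt(641101) ≈ 800.69
n(H) = -228 + H (n(H) = H - 228 = -228 + H)
1/(X + n(u(-2 - 15, 1))) = 1/(sqrt(641101) + (-228 + (2 - 1*1))) = 1/(sqrt(641101) + (-228 + (2 - 1))) = 1/(sqrt(641101) + (-228 + 1)) = 1/(sqrt(641101) - 227) = 1/(-227 + sqrt(641101))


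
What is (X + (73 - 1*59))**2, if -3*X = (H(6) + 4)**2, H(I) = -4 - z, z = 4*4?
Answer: 45796/9 ≈ 5088.4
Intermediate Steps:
z = 16
H(I) = -20 (H(I) = -4 - 1*16 = -4 - 16 = -20)
X = -256/3 (X = -(-20 + 4)**2/3 = -1/3*(-16)**2 = -1/3*256 = -256/3 ≈ -85.333)
(X + (73 - 1*59))**2 = (-256/3 + (73 - 1*59))**2 = (-256/3 + (73 - 59))**2 = (-256/3 + 14)**2 = (-214/3)**2 = 45796/9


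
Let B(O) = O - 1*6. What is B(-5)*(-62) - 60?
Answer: 622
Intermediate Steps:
B(O) = -6 + O (B(O) = O - 6 = -6 + O)
B(-5)*(-62) - 60 = (-6 - 5)*(-62) - 60 = -11*(-62) - 60 = 682 - 60 = 622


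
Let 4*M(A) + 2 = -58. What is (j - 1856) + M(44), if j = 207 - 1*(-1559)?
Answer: -105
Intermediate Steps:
M(A) = -15 (M(A) = -1/2 + (1/4)*(-58) = -1/2 - 29/2 = -15)
j = 1766 (j = 207 + 1559 = 1766)
(j - 1856) + M(44) = (1766 - 1856) - 15 = -90 - 15 = -105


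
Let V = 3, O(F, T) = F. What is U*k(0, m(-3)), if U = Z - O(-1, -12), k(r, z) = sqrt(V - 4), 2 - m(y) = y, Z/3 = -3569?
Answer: -10706*I ≈ -10706.0*I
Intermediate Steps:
Z = -10707 (Z = 3*(-3569) = -10707)
m(y) = 2 - y
k(r, z) = I (k(r, z) = sqrt(3 - 4) = sqrt(-1) = I)
U = -10706 (U = -10707 - 1*(-1) = -10707 + 1 = -10706)
U*k(0, m(-3)) = -10706*I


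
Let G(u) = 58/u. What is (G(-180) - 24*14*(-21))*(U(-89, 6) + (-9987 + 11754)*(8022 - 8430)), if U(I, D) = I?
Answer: -91571761255/18 ≈ -5.0873e+9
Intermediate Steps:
(G(-180) - 24*14*(-21))*(U(-89, 6) + (-9987 + 11754)*(8022 - 8430)) = (58/(-180) - 24*14*(-21))*(-89 + (-9987 + 11754)*(8022 - 8430)) = (58*(-1/180) - 336*(-21))*(-89 + 1767*(-408)) = (-29/90 + 7056)*(-89 - 720936) = (635011/90)*(-721025) = -91571761255/18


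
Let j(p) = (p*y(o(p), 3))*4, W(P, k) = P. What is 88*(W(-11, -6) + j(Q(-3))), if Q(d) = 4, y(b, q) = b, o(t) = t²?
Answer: 21560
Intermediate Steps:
j(p) = 4*p³ (j(p) = (p*p²)*4 = p³*4 = 4*p³)
88*(W(-11, -6) + j(Q(-3))) = 88*(-11 + 4*4³) = 88*(-11 + 4*64) = 88*(-11 + 256) = 88*245 = 21560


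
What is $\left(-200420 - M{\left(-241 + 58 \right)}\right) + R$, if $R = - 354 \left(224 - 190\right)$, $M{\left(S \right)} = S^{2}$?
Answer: $-245945$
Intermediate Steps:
$R = -12036$ ($R = - 354 \cdot 34 = \left(-1\right) 12036 = -12036$)
$\left(-200420 - M{\left(-241 + 58 \right)}\right) + R = \left(-200420 - \left(-241 + 58\right)^{2}\right) - 12036 = \left(-200420 - \left(-183\right)^{2}\right) - 12036 = \left(-200420 - 33489\right) - 12036 = -233909 - 12036 = -245945$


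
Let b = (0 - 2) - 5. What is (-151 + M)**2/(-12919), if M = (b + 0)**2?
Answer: -10404/12919 ≈ -0.80533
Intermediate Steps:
b = -7 (b = -2 - 5 = -7)
M = 49 (M = (-7 + 0)**2 = (-7)**2 = 49)
(-151 + M)**2/(-12919) = (-151 + 49)**2/(-12919) = (-102)**2*(-1/12919) = 10404*(-1/12919) = -10404/12919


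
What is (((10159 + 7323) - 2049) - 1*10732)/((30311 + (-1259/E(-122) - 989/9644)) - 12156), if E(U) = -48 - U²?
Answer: 14103412121/54466536881 ≈ 0.25894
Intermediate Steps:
(((10159 + 7323) - 2049) - 1*10732)/((30311 + (-1259/E(-122) - 989/9644)) - 12156) = (((10159 + 7323) - 2049) - 1*10732)/((30311 + (-1259/(-48 - 1*(-122)²) - 989/9644)) - 12156) = ((17482 - 2049) - 10732)/((30311 + (-1259/(-48 - 1*14884) - 989*1/9644)) - 12156) = (15433 - 10732)/((30311 + (-1259/(-48 - 14884) - 989/9644)) - 12156) = 4701/((30311 + (-1259/(-14932) - 989/9644)) - 12156) = 4701/((30311 + (-1259*(-1/14932) - 989/9644)) - 12156) = 4701/((30311 + (1259/14932 - 989/9644)) - 12156) = 4701/((30311 - 164122/9000263) - 12156) = 4701/(272806807671/9000263 - 12156) = 4701/(163399610643/9000263) = 4701*(9000263/163399610643) = 14103412121/54466536881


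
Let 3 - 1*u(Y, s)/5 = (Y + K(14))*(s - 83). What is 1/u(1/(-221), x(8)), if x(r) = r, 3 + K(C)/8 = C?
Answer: 221/7295940 ≈ 3.0291e-5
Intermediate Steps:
K(C) = -24 + 8*C
u(Y, s) = 15 - 5*(-83 + s)*(88 + Y) (u(Y, s) = 15 - 5*(Y + (-24 + 8*14))*(s - 83) = 15 - 5*(Y + (-24 + 112))*(-83 + s) = 15 - 5*(Y + 88)*(-83 + s) = 15 - 5*(88 + Y)*(-83 + s) = 15 - 5*(-83 + s)*(88 + Y))
1/u(1/(-221), x(8)) = 1/(36535 - 440*8 + 415/(-221) - 5*8/(-221)) = 1/(36535 - 3520 + 415*(-1/221) - 5*(-1/221)*8) = 1/(36535 - 3520 - 415/221 + 40/221) = 1/(7295940/221) = 221/7295940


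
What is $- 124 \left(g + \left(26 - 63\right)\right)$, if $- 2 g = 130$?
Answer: $12648$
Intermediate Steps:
$g = -65$ ($g = \left(- \frac{1}{2}\right) 130 = -65$)
$- 124 \left(g + \left(26 - 63\right)\right) = - 124 \left(-65 + \left(26 - 63\right)\right) = - 124 \left(-65 - 37\right) = \left(-124\right) \left(-102\right) = 12648$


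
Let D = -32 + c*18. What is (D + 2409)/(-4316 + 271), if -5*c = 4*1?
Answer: -11813/20225 ≈ -0.58408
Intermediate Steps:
c = -4/5 ≈ -0.80000
D = -232/5 (D = -32 - 4/5*18 = -32 - 72/5 = -232/5 ≈ -46.400)
(D + 2409)/(-4316 + 271) = (-232/5 + 2409)/(-4316 + 271) = (11813/5)/(-4045) = (11813/5)*(-1/4045) = -11813/20225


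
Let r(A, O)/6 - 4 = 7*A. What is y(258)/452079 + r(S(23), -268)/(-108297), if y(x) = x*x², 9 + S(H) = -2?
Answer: 68890290358/1813288869 ≈ 37.992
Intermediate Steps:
S(H) = -11 (S(H) = -9 - 2 = -11)
r(A, O) = 24 + 42*A (r(A, O) = 24 + 6*(7*A) = 24 + 42*A)
y(x) = x³
y(258)/452079 + r(S(23), -268)/(-108297) = 258³/452079 + (24 + 42*(-11))/(-108297) = 17173512*(1/452079) + (24 - 462)*(-1/108297) = 1908168/50231 - 438*(-1/108297) = 1908168/50231 + 146/36099 = 68890290358/1813288869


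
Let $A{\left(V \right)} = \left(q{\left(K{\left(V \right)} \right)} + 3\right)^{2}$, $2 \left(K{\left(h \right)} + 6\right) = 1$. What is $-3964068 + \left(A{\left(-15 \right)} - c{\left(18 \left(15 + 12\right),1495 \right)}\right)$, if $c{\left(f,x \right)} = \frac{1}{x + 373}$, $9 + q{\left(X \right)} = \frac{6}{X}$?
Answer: $- \frac{895978997113}{226028} \approx -3.964 \cdot 10^{6}$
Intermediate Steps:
$K{\left(h \right)} = - \frac{11}{2}$ ($K{\left(h \right)} = -6 + \frac{1}{2} \cdot 1 = -6 + \frac{1}{2} = - \frac{11}{2}$)
$q{\left(X \right)} = -9 + \frac{6}{X}$
$A{\left(V \right)} = \frac{6084}{121}$ ($A{\left(V \right)} = \left(\left(-9 + \frac{6}{- \frac{11}{2}}\right) + 3\right)^{2} = \left(\left(-9 + 6 \left(- \frac{2}{11}\right)\right) + 3\right)^{2} = \left(\left(-9 - \frac{12}{11}\right) + 3\right)^{2} = \left(- \frac{111}{11} + 3\right)^{2} = \left(- \frac{78}{11}\right)^{2} = \frac{6084}{121}$)
$c{\left(f,x \right)} = \frac{1}{373 + x}$
$-3964068 + \left(A{\left(-15 \right)} - c{\left(18 \left(15 + 12\right),1495 \right)}\right) = -3964068 + \left(\frac{6084}{121} - \frac{1}{373 + 1495}\right) = -3964068 + \left(\frac{6084}{121} - \frac{1}{1868}\right) = -3964068 + \frac{11364791}{226028} = - \frac{895978997113}{226028}$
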